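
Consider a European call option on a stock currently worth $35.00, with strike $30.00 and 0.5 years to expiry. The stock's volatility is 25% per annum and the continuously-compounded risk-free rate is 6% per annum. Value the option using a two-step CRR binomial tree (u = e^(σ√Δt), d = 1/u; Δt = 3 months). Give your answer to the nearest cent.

CRR parameters: u = e^(σ√Δt) = e^(0.25·√0.25) = 1.1331, d = 1/u = 0.8825
Per-period rate: rΔt = 0.06·0.25 = 0.015, so R = e^0.015 = 1.0151
Risk-neutral probability p = (e^0.015 − 0.8825)/(1.1331 − 0.8825) = 0.1326/0.2507 = 0.5291
Terminal stock prices: S_uu = 44.94, S_ud = 35, S_dd = 27.26
Terminal payoffs (S − K): max(14.94, 0) = 14.94, max(5, 0) = 5, max(-2.742, 0) = 0
Node u (S = 39.66): V_u = e^(−0.015)·[0.5291·14.9409 + 0.4709·5.0000] = 10.1068
Node d (S = 30.89): V_d = e^(−0.015)·[0.5291·5.0000 + 0.4709·0.0000] = 2.6060
Node 0 (S = 35): V_0 = e^(−0.015)·[0.5291·10.1068 + 0.4709·2.6060] = 6.4767

$6.48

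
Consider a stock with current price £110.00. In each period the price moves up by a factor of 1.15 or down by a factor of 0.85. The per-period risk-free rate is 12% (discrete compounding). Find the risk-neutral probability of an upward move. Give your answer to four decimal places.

Risk-neutral probability p = (1 + 0.12 − 0.85)/(1.15 − 0.85) = 0.2700/0.3000 = 0.9000

p = 0.9000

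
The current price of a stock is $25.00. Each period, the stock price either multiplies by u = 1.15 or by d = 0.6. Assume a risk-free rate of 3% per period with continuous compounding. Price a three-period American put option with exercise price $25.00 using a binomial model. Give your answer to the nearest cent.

Risk-neutral probability p = (e^0.03 − 0.6)/(1.15 − 0.6) = 0.4305/0.5500 = 0.7826
Terminal stock prices: S_uuu = 38.02, S_uud = 19.84, S_udd = 10.35, S_ddd = 5.4
Terminal payoffs (K − S): max(-13.02, 0) = 0, max(5.163, 0) = 5.163, max(14.65, 0) = 14.65, max(19.6, 0) = 19.6
Node uu (S = 33.06): continuation = e^(−0.03)·[0.7826·0.0000 + 0.2174·5.1625] = 1.0889; exercise value = 0.0000 ≤ continuation, so V_uu = 1.0889
Node ud (S = 17.25): continuation = e^(−0.03)·[0.7826·5.1625 + 0.2174·14.6500] = 7.0111; exercise value = 7.7500 > continuation, so V_ud = 7.7500 (exercise)
Node dd (S = 9): continuation = e^(−0.03)·[0.7826·14.6500 + 0.2174·19.6000] = 15.2611; exercise value = 16.0000 > continuation, so V_dd = 16.0000 (exercise)
Node u (S = 28.75): continuation = e^(−0.03)·[0.7826·1.0889 + 0.2174·7.7500] = 2.4618; exercise value = 0.0000 ≤ continuation, so V_u = 2.4618
Node d (S = 15): continuation = e^(−0.03)·[0.7826·7.7500 + 0.2174·16.0000] = 9.2611; exercise value = 10.0000 > continuation, so V_d = 10.0000 (exercise)
Node 0 (S = 25): continuation = e^(−0.03)·[0.7826·2.4618 + 0.2174·10.0000] = 3.9791; exercise value = 0.0000 ≤ continuation, so V_0 = 3.9791

$3.98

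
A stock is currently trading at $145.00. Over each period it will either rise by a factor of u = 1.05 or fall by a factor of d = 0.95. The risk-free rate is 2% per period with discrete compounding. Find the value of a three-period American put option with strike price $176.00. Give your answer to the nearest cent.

Risk-neutral probability p = (1 + 0.02 − 0.95)/(1.05 − 0.95) = 0.0700/0.1000 = 0.7000
Terminal stock prices: S_uuu = 167.9, S_uud = 151.9, S_udd = 137.4, S_ddd = 124.3
Terminal payoffs (K − S): max(8.144, 0) = 8.144, max(24.13, 0) = 24.13, max(38.59, 0) = 38.59, max(51.68, 0) = 51.68
Node uu (S = 159.9): continuation = 1/1.02·[0.7000·8.1444 + 0.3000·24.1306] = 12.6865; exercise value = 16.1375 > continuation, so V_uu = 16.1375 (exercise)
Node ud (S = 144.6): continuation = 1/1.02·[0.7000·24.1306 + 0.3000·38.5944] = 27.9115; exercise value = 31.3625 > continuation, so V_ud = 31.3625 (exercise)
Node dd (S = 130.9): continuation = 1/1.02·[0.7000·38.5944 + 0.3000·51.6806] = 41.6865; exercise value = 45.1375 > continuation, so V_dd = 45.1375 (exercise)
Node u (S = 152.2): continuation = 1/1.02·[0.7000·16.1375 + 0.3000·31.3625] = 20.2990; exercise value = 23.7500 > continuation, so V_u = 23.7500 (exercise)
Node d (S = 137.8): continuation = 1/1.02·[0.7000·31.3625 + 0.3000·45.1375] = 34.7990; exercise value = 38.2500 > continuation, so V_d = 38.2500 (exercise)
Node 0 (S = 145): continuation = 1/1.02·[0.7000·23.7500 + 0.3000·38.2500] = 27.5490; exercise value = 31.0000 > continuation, so V_0 = 31.0000 (exercise)

$31.00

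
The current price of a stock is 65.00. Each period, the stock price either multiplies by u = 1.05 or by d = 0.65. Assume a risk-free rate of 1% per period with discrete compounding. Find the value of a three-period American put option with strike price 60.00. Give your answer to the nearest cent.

Risk-neutral probability p = (1 + 0.01 − 0.65)/(1.05 − 0.65) = 0.3600/0.4000 = 0.9000
Terminal stock prices: S_uuu = 75.25, S_uud = 46.58, S_udd = 28.84, S_ddd = 17.85
Terminal payoffs (K − S): max(-15.25, 0) = 0, max(13.42, 0) = 13.42, max(31.16, 0) = 31.16, max(42.15, 0) = 42.15
Node uu (S = 71.66): continuation = 1/1.01·[0.9000·0.0000 + 0.1000·13.4194] = 1.3287; exercise value = 0.0000 ≤ continuation, so V_uu = 1.3287
Node ud (S = 44.36): continuation = 1/1.01·[0.9000·13.4194 + 0.1000·31.1644] = 15.0434; exercise value = 15.6375 > continuation, so V_ud = 15.6375 (exercise)
Node dd (S = 27.46): continuation = 1/1.01·[0.9000·31.1644 + 0.1000·42.1494] = 31.9434; exercise value = 32.5375 > continuation, so V_dd = 32.5375 (exercise)
Node u (S = 68.25): continuation = 1/1.01·[0.9000·1.3287 + 0.1000·15.6375] = 2.7322; exercise value = 0.0000 ≤ continuation, so V_u = 2.7322
Node d (S = 42.25): continuation = 1/1.01·[0.9000·15.6375 + 0.1000·32.5375] = 17.1559; exercise value = 17.7500 > continuation, so V_d = 17.7500 (exercise)
Node 0 (S = 65): continuation = 1/1.01·[0.9000·2.7322 + 0.1000·17.7500] = 4.1921; exercise value = 0.0000 ≤ continuation, so V_0 = 4.1921

4.19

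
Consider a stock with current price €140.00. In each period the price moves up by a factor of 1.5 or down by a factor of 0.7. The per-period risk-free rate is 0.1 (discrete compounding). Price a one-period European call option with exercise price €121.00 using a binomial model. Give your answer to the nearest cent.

Risk-neutral probability p = (1 + 0.1 − 0.7)/(1.5 − 0.7) = 0.4000/0.8000 = 0.5000
Terminal stock prices: S_u = 210, S_d = 98
Terminal payoffs (S − K): max(89, 0) = 89, max(-23, 0) = 0
Node 0 (S = 140): V_0 = 1/1.1·[0.5000·89.0000 + 0.5000·0.0000] = 40.4545

€40.45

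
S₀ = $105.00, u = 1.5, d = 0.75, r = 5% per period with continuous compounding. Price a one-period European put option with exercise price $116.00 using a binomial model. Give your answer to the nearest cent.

$21.20

Risk-neutral probability p = (e^0.05 − 0.75)/(1.5 − 0.75) = 0.3013/0.7500 = 0.4017
Terminal stock prices: S_u = 157.5, S_d = 78.75
Terminal payoffs (K − S): max(-41.5, 0) = 0, max(37.25, 0) = 37.25
Node 0 (S = 105): V_0 = e^(−0.05)·[0.4017·0.0000 + 0.5983·37.2500] = 21.1999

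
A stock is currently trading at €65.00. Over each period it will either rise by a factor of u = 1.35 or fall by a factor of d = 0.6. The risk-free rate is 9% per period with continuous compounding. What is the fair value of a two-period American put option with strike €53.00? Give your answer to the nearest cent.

Risk-neutral probability p = (e^0.09 − 0.6)/(1.35 − 0.6) = 0.4942/0.7500 = 0.6589
Terminal stock prices: S_uu = 118.5, S_ud = 52.65, S_dd = 23.4
Terminal payoffs (K − S): max(-65.46, 0) = 0, max(0.35, 0) = 0.35, max(29.6, 0) = 29.6
Node u (S = 87.75): continuation = e^(−0.09)·[0.6589·0.0000 + 0.3411·0.3500] = 0.1091; exercise value = 0.0000 ≤ continuation, so V_u = 0.1091
Node d (S = 39): continuation = e^(−0.09)·[0.6589·0.3500 + 0.3411·29.6000] = 9.4384; exercise value = 14.0000 > continuation, so V_d = 14.0000 (exercise)
Node 0 (S = 65): continuation = e^(−0.09)·[0.6589·0.1091 + 0.3411·14.0000] = 4.4301; exercise value = 0.0000 ≤ continuation, so V_0 = 4.4301

€4.43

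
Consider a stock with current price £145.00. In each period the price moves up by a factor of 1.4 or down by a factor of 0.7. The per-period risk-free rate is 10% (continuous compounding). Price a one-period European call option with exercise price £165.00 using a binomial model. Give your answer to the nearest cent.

Risk-neutral probability p = (e^0.1 − 0.7)/(1.4 − 0.7) = 0.4052/0.7000 = 0.5788
Terminal stock prices: S_u = 203, S_d = 101.5
Terminal payoffs (S − K): max(38, 0) = 38, max(-63.5, 0) = 0
Node 0 (S = 145): V_0 = e^(−0.1)·[0.5788·38.0000 + 0.4212·0.0000] = 19.9019

£19.90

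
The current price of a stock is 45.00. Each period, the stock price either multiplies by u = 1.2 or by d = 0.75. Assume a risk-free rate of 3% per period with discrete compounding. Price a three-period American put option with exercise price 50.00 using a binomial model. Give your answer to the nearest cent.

Risk-neutral probability p = (1 + 0.03 − 0.75)/(1.2 − 0.75) = 0.2800/0.4500 = 0.6222
Terminal stock prices: S_uuu = 77.76, S_uud = 48.6, S_udd = 30.38, S_ddd = 18.98
Terminal payoffs (K − S): max(-27.76, 0) = 0, max(1.4, 0) = 1.4, max(19.62, 0) = 19.62, max(31.02, 0) = 31.02
Node uu (S = 64.8): continuation = 1/1.03·[0.6222·0.0000 + 0.3778·1.4000] = 0.5135; exercise value = 0.0000 ≤ continuation, so V_uu = 0.5135
Node ud (S = 40.5): continuation = 1/1.03·[0.6222·1.4000 + 0.3778·19.6250] = 8.0437; exercise value = 9.5000 > continuation, so V_ud = 9.5000 (exercise)
Node dd (S = 25.31): continuation = 1/1.03·[0.6222·19.6250 + 0.3778·31.0156] = 23.2312; exercise value = 24.6875 > continuation, so V_dd = 24.6875 (exercise)
Node u (S = 54): continuation = 1/1.03·[0.6222·0.5135 + 0.3778·9.5000] = 3.7946; exercise value = 0.0000 ≤ continuation, so V_u = 3.7946
Node d (S = 33.75): continuation = 1/1.03·[0.6222·9.5000 + 0.3778·24.6875] = 14.7937; exercise value = 16.2500 > continuation, so V_d = 16.2500 (exercise)
Node 0 (S = 45): continuation = 1/1.03·[0.6222·3.7946 + 0.3778·16.2500] = 8.2524; exercise value = 5.0000 ≤ continuation, so V_0 = 8.2524

8.25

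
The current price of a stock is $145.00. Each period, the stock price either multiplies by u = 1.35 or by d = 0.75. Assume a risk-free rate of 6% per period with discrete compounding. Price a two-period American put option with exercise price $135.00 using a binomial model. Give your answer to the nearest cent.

$11.97

Risk-neutral probability p = (1 + 0.06 − 0.75)/(1.35 − 0.75) = 0.3100/0.6000 = 0.5167
Terminal stock prices: S_uu = 264.3, S_ud = 146.8, S_dd = 81.56
Terminal payoffs (K − S): max(-129.3, 0) = 0, max(-11.81, 0) = 0, max(53.44, 0) = 53.44
Node u (S = 195.8): continuation = 1/1.06·[0.5167·0.0000 + 0.4833·0.0000] = 0.0000; exercise value = 0.0000 ≤ continuation, so V_u = 0.0000
Node d (S = 108.8): continuation = 1/1.06·[0.5167·0.0000 + 0.4833·53.4375] = 24.3662; exercise value = 26.2500 > continuation, so V_d = 26.2500 (exercise)
Node 0 (S = 145): continuation = 1/1.06·[0.5167·0.0000 + 0.4833·26.2500] = 11.9693; exercise value = 0.0000 ≤ continuation, so V_0 = 11.9693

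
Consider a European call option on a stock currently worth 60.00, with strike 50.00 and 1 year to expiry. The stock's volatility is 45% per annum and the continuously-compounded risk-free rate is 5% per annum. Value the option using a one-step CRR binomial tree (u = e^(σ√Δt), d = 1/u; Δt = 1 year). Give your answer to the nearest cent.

CRR parameters: u = e^(σ√Δt) = e^(0.45·√1) = 1.5683, d = 1/u = 0.6376
Per-period rate: rΔt = 0.05·1 = 0.05, so R = e^0.05 = 1.0513
Risk-neutral probability p = (e^0.05 − 0.6376)/(1.5683 − 0.6376) = 0.4136/0.9307 = 0.4445
Terminal stock prices: S_u = 94.1, S_d = 38.26
Terminal payoffs (S − K): max(44.1, 0) = 44.1, max(-11.74, 0) = 0
Node 0 (S = 60): V_0 = e^(−0.05)·[0.4445·44.0987 + 0.5555·0.0000] = 18.6438

18.64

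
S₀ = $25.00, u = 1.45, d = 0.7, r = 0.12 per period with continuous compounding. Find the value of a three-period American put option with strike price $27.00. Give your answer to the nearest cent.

$4.30

Risk-neutral probability p = (e^0.12 − 0.7)/(1.45 − 0.7) = 0.4275/0.7500 = 0.5700
Terminal stock prices: S_uuu = 76.22, S_uud = 36.79, S_udd = 17.76, S_ddd = 8.575
Terminal payoffs (K − S): max(-49.22, 0) = 0, max(-9.794, 0) = 0, max(9.238, 0) = 9.238, max(18.43, 0) = 18.43
Node uu (S = 52.56): continuation = e^(−0.12)·[0.5700·0.0000 + 0.4300·0.0000] = 0.0000; exercise value = 0.0000 ≤ continuation, so V_uu = 0.0000
Node ud (S = 25.38): continuation = e^(−0.12)·[0.5700·0.0000 + 0.4300·9.2375] = 3.5230; exercise value = 1.6250 ≤ continuation, so V_ud = 3.5230
Node dd (S = 12.25): continuation = e^(−0.12)·[0.5700·9.2375 + 0.4300·18.4250] = 11.6969; exercise value = 14.7500 > continuation, so V_dd = 14.7500 (exercise)
Node u (S = 36.25): continuation = e^(−0.12)·[0.5700·0.0000 + 0.4300·3.5230] = 1.3436; exercise value = 0.0000 ≤ continuation, so V_u = 1.3436
Node d (S = 17.5): continuation = e^(−0.12)·[0.5700·3.5230 + 0.4300·14.7500] = 7.4064; exercise value = 9.5000 > continuation, so V_d = 9.5000 (exercise)
Node 0 (S = 25): continuation = e^(−0.12)·[0.5700·1.3436 + 0.4300·9.5000] = 4.3023; exercise value = 2.0000 ≤ continuation, so V_0 = 4.3023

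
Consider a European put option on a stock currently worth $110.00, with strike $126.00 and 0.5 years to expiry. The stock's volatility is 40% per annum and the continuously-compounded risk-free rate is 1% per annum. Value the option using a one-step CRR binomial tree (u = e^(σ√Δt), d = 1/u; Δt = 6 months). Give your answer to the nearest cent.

$24.08

CRR parameters: u = e^(σ√Δt) = e^(0.4·√0.5) = 1.3269, d = 1/u = 0.7536
Per-period rate: rΔt = 0.01·0.5 = 0.005, so R = e^0.005 = 1.0050
Risk-neutral probability p = (e^0.005 − 0.7536)/(1.3269 − 0.7536) = 0.2514/0.5733 = 0.4385
Terminal stock prices: S_u = 146, S_d = 82.9
Terminal payoffs (K − S): max(-19.96, 0) = 0, max(43.1, 0) = 43.1
Node 0 (S = 110): V_0 = e^(−0.005)·[0.4385·0.0000 + 0.5615·43.0998] = 24.0798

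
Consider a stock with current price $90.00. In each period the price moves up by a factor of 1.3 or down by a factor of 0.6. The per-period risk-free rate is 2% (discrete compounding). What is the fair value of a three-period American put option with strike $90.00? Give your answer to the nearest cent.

$18.69

Risk-neutral probability p = (1 + 0.02 − 0.6)/(1.3 − 0.6) = 0.4200/0.7000 = 0.6000
Terminal stock prices: S_uuu = 197.7, S_uud = 91.26, S_udd = 42.12, S_ddd = 19.44
Terminal payoffs (K − S): max(-107.7, 0) = 0, max(-1.26, 0) = 0, max(47.88, 0) = 47.88, max(70.56, 0) = 70.56
Node uu (S = 152.1): continuation = 1/1.02·[0.6000·0.0000 + 0.4000·0.0000] = 0.0000; exercise value = 0.0000 ≤ continuation, so V_uu = 0.0000
Node ud (S = 70.2): continuation = 1/1.02·[0.6000·0.0000 + 0.4000·47.8800] = 18.7765; exercise value = 19.8000 > continuation, so V_ud = 19.8000 (exercise)
Node dd (S = 32.4): continuation = 1/1.02·[0.6000·47.8800 + 0.4000·70.5600] = 55.8353; exercise value = 57.6000 > continuation, so V_dd = 57.6000 (exercise)
Node u (S = 117): continuation = 1/1.02·[0.6000·0.0000 + 0.4000·19.8000] = 7.7647; exercise value = 0.0000 ≤ continuation, so V_u = 7.7647
Node d (S = 54): continuation = 1/1.02·[0.6000·19.8000 + 0.4000·57.6000] = 34.2353; exercise value = 36.0000 > continuation, so V_d = 36.0000 (exercise)
Node 0 (S = 90): continuation = 1/1.02·[0.6000·7.7647 + 0.4000·36.0000] = 18.6851; exercise value = 0.0000 ≤ continuation, so V_0 = 18.6851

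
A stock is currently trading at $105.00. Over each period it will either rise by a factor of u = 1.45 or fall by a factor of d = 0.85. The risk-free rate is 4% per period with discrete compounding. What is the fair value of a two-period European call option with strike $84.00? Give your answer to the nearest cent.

Risk-neutral probability p = (1 + 0.04 − 0.85)/(1.45 − 0.85) = 0.1900/0.6000 = 0.3167
Terminal stock prices: S_uu = 220.8, S_ud = 129.4, S_dd = 75.86
Terminal payoffs (S − K): max(136.8, 0) = 136.8, max(45.41, 0) = 45.41, max(-8.138, 0) = 0
Node u (S = 152.2): V_u = 1/1.04·[0.3167·136.7625 + 0.6833·45.4125] = 71.4808
Node d (S = 89.25): V_d = 1/1.04·[0.3167·45.4125 + 0.6833·0.0000] = 13.8275
Node 0 (S = 105): V_0 = 1/1.04·[0.3167·71.4808 + 0.6833·13.8275] = 30.8504

$30.85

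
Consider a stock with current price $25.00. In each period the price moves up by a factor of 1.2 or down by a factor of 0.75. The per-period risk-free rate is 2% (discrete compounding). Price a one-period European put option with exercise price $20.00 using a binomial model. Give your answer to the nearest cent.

Risk-neutral probability p = (1 + 0.02 − 0.75)/(1.2 − 0.75) = 0.2700/0.4500 = 0.6000
Terminal stock prices: S_u = 30, S_d = 18.75
Terminal payoffs (K − S): max(-10, 0) = 0, max(1.25, 0) = 1.25
Node 0 (S = 25): V_0 = 1/1.02·[0.6000·0.0000 + 0.4000·1.2500] = 0.4902

$0.49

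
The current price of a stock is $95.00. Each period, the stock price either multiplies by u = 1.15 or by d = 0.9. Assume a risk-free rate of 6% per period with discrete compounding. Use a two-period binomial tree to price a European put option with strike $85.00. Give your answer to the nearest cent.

$0.93

Risk-neutral probability p = (1 + 0.06 − 0.9)/(1.15 − 0.9) = 0.1600/0.2500 = 0.6400
Terminal stock prices: S_uu = 125.6, S_ud = 98.32, S_dd = 76.95
Terminal payoffs (K − S): max(-40.64, 0) = 0, max(-13.32, 0) = 0, max(8.05, 0) = 8.05
Node u (S = 109.2): V_u = 1/1.06·[0.6400·0.0000 + 0.3600·0.0000] = 0.0000
Node d (S = 85.5): V_d = 1/1.06·[0.6400·0.0000 + 0.3600·8.0500] = 2.7340
Node 0 (S = 95): V_0 = 1/1.06·[0.6400·0.0000 + 0.3600·2.7340] = 0.9285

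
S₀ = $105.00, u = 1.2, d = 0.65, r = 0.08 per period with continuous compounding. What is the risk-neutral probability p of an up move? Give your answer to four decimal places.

p = 0.7878

Risk-neutral probability p = (e^0.08 − 0.65)/(1.2 − 0.65) = 0.4333/0.5500 = 0.7878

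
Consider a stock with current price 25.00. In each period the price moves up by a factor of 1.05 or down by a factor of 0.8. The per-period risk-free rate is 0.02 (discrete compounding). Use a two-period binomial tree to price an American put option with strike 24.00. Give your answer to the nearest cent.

0.78

Risk-neutral probability p = (1 + 0.02 − 0.8)/(1.05 − 0.8) = 0.2200/0.2500 = 0.8800
Terminal stock prices: S_uu = 27.56, S_ud = 21, S_dd = 16
Terminal payoffs (K − S): max(-3.562, 0) = 0, max(3, 0) = 3, max(8, 0) = 8
Node u (S = 26.25): continuation = 1/1.02·[0.8800·0.0000 + 0.1200·3.0000] = 0.3529; exercise value = 0.0000 ≤ continuation, so V_u = 0.3529
Node d (S = 20): continuation = 1/1.02·[0.8800·3.0000 + 0.1200·8.0000] = 3.5294; exercise value = 4.0000 > continuation, so V_d = 4.0000 (exercise)
Node 0 (S = 25): continuation = 1/1.02·[0.8800·0.3529 + 0.1200·4.0000] = 0.7751; exercise value = 0.0000 ≤ continuation, so V_0 = 0.7751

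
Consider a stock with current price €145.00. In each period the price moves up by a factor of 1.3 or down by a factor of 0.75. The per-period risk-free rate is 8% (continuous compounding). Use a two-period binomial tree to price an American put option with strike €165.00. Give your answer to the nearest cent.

Risk-neutral probability p = (e^0.08 − 0.75)/(1.3 − 0.75) = 0.3333/0.5500 = 0.6060
Terminal stock prices: S_uu = 245.1, S_ud = 141.4, S_dd = 81.56
Terminal payoffs (K − S): max(-80.05, 0) = 0, max(23.62, 0) = 23.62, max(83.44, 0) = 83.44
Node u (S = 188.5): continuation = e^(−0.08)·[0.6060·0.0000 + 0.3940·23.6250] = 8.5931; exercise value = 0.0000 ≤ continuation, so V_u = 8.5931
Node d (S = 108.8): continuation = e^(−0.08)·[0.6060·23.6250 + 0.3940·83.4375] = 43.5642; exercise value = 56.2500 > continuation, so V_d = 56.2500 (exercise)
Node 0 (S = 145): continuation = e^(−0.08)·[0.6060·8.5931 + 0.3940·56.2500] = 25.2667; exercise value = 20.0000 ≤ continuation, so V_0 = 25.2667

€25.27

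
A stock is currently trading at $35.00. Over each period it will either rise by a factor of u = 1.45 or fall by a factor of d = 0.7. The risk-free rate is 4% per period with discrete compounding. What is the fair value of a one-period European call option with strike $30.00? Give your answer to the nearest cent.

Risk-neutral probability p = (1 + 0.04 − 0.7)/(1.45 − 0.7) = 0.3400/0.7500 = 0.4533
Terminal stock prices: S_u = 50.75, S_d = 24.5
Terminal payoffs (S − K): max(20.75, 0) = 20.75, max(-5.5, 0) = 0
Node 0 (S = 35): V_0 = 1/1.04·[0.4533·20.7500 + 0.5467·0.0000] = 9.0449

$9.04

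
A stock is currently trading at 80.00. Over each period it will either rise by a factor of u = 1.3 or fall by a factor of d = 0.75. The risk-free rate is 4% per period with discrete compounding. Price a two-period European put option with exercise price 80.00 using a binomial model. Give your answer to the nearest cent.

8.15

Risk-neutral probability p = (1 + 0.04 − 0.75)/(1.3 − 0.75) = 0.2900/0.5500 = 0.5273
Terminal stock prices: S_uu = 135.2, S_ud = 78, S_dd = 45
Terminal payoffs (K − S): max(-55.2, 0) = 0, max(2, 0) = 2, max(35, 0) = 35
Node u (S = 104): V_u = 1/1.04·[0.5273·0.0000 + 0.4727·2.0000] = 0.9091
Node d (S = 60): V_d = 1/1.04·[0.5273·2.0000 + 0.4727·35.0000] = 16.9231
Node 0 (S = 80): V_0 = 1/1.04·[0.5273·0.9091 + 0.4727·16.9231] = 8.1532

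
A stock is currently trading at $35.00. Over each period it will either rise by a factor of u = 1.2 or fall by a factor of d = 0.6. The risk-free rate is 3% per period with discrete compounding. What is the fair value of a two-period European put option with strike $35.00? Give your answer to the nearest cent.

$5.45

Risk-neutral probability p = (1 + 0.03 − 0.6)/(1.2 − 0.6) = 0.4300/0.6000 = 0.7167
Terminal stock prices: S_uu = 50.4, S_ud = 25.2, S_dd = 12.6
Terminal payoffs (K − S): max(-15.4, 0) = 0, max(9.8, 0) = 9.8, max(22.4, 0) = 22.4
Node u (S = 42): V_u = 1/1.03·[0.7167·0.0000 + 0.2833·9.8000] = 2.6958
Node d (S = 21): V_d = 1/1.03·[0.7167·9.8000 + 0.2833·22.4000] = 12.9806
Node 0 (S = 35): V_0 = 1/1.03·[0.7167·2.6958 + 0.2833·12.9806] = 5.4464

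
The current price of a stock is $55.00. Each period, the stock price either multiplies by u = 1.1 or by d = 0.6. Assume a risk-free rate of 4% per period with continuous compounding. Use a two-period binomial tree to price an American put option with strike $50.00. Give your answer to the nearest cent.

Risk-neutral probability p = (e^0.04 − 0.6)/(1.1 − 0.6) = 0.4408/0.5000 = 0.8816
Terminal stock prices: S_uu = 66.55, S_ud = 36.3, S_dd = 19.8
Terminal payoffs (K − S): max(-16.55, 0) = 0, max(13.7, 0) = 13.7, max(30.2, 0) = 30.2
Node u (S = 60.5): continuation = e^(−0.04)·[0.8816·0.0000 + 0.1184·13.7000] = 1.5582; exercise value = 0.0000 ≤ continuation, so V_u = 1.5582
Node d (S = 33): continuation = e^(−0.04)·[0.8816·13.7000 + 0.1184·30.2000] = 15.0395; exercise value = 17.0000 > continuation, so V_d = 17.0000 (exercise)
Node 0 (S = 55): continuation = e^(−0.04)·[0.8816·1.5582 + 0.1184·17.0000] = 3.2534; exercise value = 0.0000 ≤ continuation, so V_0 = 3.2534

$3.25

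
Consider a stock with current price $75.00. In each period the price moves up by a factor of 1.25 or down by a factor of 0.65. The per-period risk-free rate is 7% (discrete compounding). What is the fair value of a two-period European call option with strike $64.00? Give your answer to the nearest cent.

Risk-neutral probability p = (1 + 0.07 − 0.65)/(1.25 − 0.65) = 0.4200/0.6000 = 0.7000
Terminal stock prices: S_uu = 117.2, S_ud = 60.94, S_dd = 31.69
Terminal payoffs (S − K): max(53.19, 0) = 53.19, max(-3.062, 0) = 0, max(-32.31, 0) = 0
Node u (S = 93.75): V_u = 1/1.07·[0.7000·53.1875 + 0.3000·0.0000] = 34.7956
Node d (S = 48.75): V_d = 1/1.07·[0.7000·0.0000 + 0.3000·0.0000] = 0.0000
Node 0 (S = 75): V_0 = 1/1.07·[0.7000·34.7956 + 0.3000·0.0000] = 22.7635

$22.76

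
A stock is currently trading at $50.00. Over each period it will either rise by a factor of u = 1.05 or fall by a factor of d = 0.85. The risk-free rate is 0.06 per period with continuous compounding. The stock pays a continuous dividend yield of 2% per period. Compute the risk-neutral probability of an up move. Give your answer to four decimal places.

Per-period risk-free factor R = e^0.06 = 1.0618; dividend-adjusted growth = e^(0.06−0.02) = 1.0408.
Risk-neutral probability p = (1.0408 − 0.85)/(1.05 − 0.85) = 0.1908/0.2000 = 0.9541

p = 0.9541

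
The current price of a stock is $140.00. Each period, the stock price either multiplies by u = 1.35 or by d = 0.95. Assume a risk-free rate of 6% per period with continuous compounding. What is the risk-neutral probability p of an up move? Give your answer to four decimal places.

p = 0.2796

Risk-neutral probability p = (e^0.06 − 0.95)/(1.35 − 0.95) = 0.1118/0.4000 = 0.2796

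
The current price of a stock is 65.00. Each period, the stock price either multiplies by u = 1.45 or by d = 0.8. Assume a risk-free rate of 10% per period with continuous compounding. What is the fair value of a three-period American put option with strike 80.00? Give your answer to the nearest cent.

Risk-neutral probability p = (e^0.1 − 0.8)/(1.45 − 0.8) = 0.3052/0.6500 = 0.4695
Terminal stock prices: S_uuu = 198.2, S_uud = 109.3, S_udd = 60.32, S_ddd = 33.28
Terminal payoffs (K − S): max(-118.2, 0) = 0, max(-29.33, 0) = 0, max(19.68, 0) = 19.68, max(46.72, 0) = 46.72
Node uu (S = 136.7): continuation = e^(−0.1)·[0.4695·0.0000 + 0.5305·0.0000] = 0.0000; exercise value = 0.0000 ≤ continuation, so V_uu = 0.0000
Node ud (S = 75.4): continuation = e^(−0.1)·[0.4695·0.0000 + 0.5305·19.6800] = 9.4468; exercise value = 4.6000 ≤ continuation, so V_ud = 9.4468
Node dd (S = 41.6): continuation = e^(−0.1)·[0.4695·19.6800 + 0.5305·46.7200] = 30.7870; exercise value = 38.4000 > continuation, so V_dd = 38.4000 (exercise)
Node u (S = 94.25): continuation = e^(−0.1)·[0.4695·0.0000 + 0.5305·9.4468] = 4.5347; exercise value = 0.0000 ≤ continuation, so V_u = 4.5347
Node d (S = 52): continuation = e^(−0.1)·[0.4695·9.4468 + 0.5305·38.4000] = 22.4460; exercise value = 28.0000 > continuation, so V_d = 28.0000 (exercise)
Node 0 (S = 65): continuation = e^(−0.1)·[0.4695·4.5347 + 0.5305·28.0000] = 15.3670; exercise value = 15.0000 ≤ continuation, so V_0 = 15.3670

15.37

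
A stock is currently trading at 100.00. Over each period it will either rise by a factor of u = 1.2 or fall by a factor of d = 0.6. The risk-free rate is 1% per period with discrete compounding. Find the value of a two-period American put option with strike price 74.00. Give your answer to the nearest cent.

Risk-neutral probability p = (1 + 0.01 − 0.6)/(1.2 − 0.6) = 0.4100/0.6000 = 0.6833
Terminal stock prices: S_uu = 144, S_ud = 72, S_dd = 36
Terminal payoffs (K − S): max(-70, 0) = 0, max(2, 0) = 2, max(38, 0) = 38
Node u (S = 120): continuation = 1/1.01·[0.6833·0.0000 + 0.3167·2.0000] = 0.6271; exercise value = 0.0000 ≤ continuation, so V_u = 0.6271
Node d (S = 60): continuation = 1/1.01·[0.6833·2.0000 + 0.3167·38.0000] = 13.2673; exercise value = 14.0000 > continuation, so V_d = 14.0000 (exercise)
Node 0 (S = 100): continuation = 1/1.01·[0.6833·0.6271 + 0.3167·14.0000] = 4.8137; exercise value = 0.0000 ≤ continuation, so V_0 = 4.8137

4.81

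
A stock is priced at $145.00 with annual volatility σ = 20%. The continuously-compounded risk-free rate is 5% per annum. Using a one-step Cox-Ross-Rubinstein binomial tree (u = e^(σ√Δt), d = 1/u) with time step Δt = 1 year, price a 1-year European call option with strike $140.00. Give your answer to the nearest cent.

CRR parameters: u = e^(σ√Δt) = e^(0.2·√1) = 1.2214, d = 1/u = 0.8187
Per-period rate: rΔt = 0.05·1 = 0.05, so R = e^0.05 = 1.0513
Risk-neutral probability p = (e^0.05 − 0.8187)/(1.2214 − 0.8187) = 0.2325/0.4027 = 0.5775
Terminal stock prices: S_u = 177.1, S_d = 118.7
Terminal payoffs (S − K): max(37.1, 0) = 37.1, max(-21.28, 0) = 0
Node 0 (S = 145): V_0 = e^(−0.05)·[0.5775·37.1034 + 0.4225·0.0000] = 20.3820

$20.38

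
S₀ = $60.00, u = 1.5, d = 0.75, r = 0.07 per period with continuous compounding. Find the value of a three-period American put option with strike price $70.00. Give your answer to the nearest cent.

$15.48

Risk-neutral probability p = (e^0.07 − 0.75)/(1.5 − 0.75) = 0.3225/0.7500 = 0.4300
Terminal stock prices: S_uuu = 202.5, S_uud = 101.2, S_udd = 50.62, S_ddd = 25.31
Terminal payoffs (K − S): max(-132.5, 0) = 0, max(-31.25, 0) = 0, max(19.38, 0) = 19.38, max(44.69, 0) = 44.69
Node uu (S = 135): continuation = e^(−0.07)·[0.4300·0.0000 + 0.5700·0.0000] = 0.0000; exercise value = 0.0000 ≤ continuation, so V_uu = 0.0000
Node ud (S = 67.5): continuation = e^(−0.07)·[0.4300·0.0000 + 0.5700·19.3750] = 10.2969; exercise value = 2.5000 ≤ continuation, so V_ud = 10.2969
Node dd (S = 33.75): continuation = e^(−0.07)·[0.4300·19.3750 + 0.5700·44.6875] = 31.5176; exercise value = 36.2500 > continuation, so V_dd = 36.2500 (exercise)
Node u (S = 90): continuation = e^(−0.07)·[0.4300·0.0000 + 0.5700·10.2969] = 5.4723; exercise value = 0.0000 ≤ continuation, so V_u = 5.4723
Node d (S = 45): continuation = e^(−0.07)·[0.4300·10.2969 + 0.5700·36.2500] = 23.3937; exercise value = 25.0000 > continuation, so V_d = 25.0000 (exercise)
Node 0 (S = 60): continuation = e^(−0.07)·[0.4300·5.4723 + 0.5700·25.0000] = 15.4804; exercise value = 10.0000 ≤ continuation, so V_0 = 15.4804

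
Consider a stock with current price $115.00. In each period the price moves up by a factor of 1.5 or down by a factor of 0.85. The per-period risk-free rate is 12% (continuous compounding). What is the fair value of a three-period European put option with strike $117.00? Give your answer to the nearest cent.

Risk-neutral probability p = (e^0.12 − 0.85)/(1.5 − 0.85) = 0.2775/0.6500 = 0.4269
Terminal stock prices: S_uuu = 388.1, S_uud = 219.9, S_udd = 124.6, S_ddd = 70.62
Terminal payoffs (K − S): max(-271.1, 0) = 0, max(-102.9, 0) = 0, max(-7.631, 0) = 0, max(46.38, 0) = 46.38
Node uu (S = 258.8): V_uu = e^(−0.12)·[0.4269·0.0000 + 0.5731·0.0000] = 0.0000
Node ud (S = 146.6): V_ud = e^(−0.12)·[0.4269·0.0000 + 0.5731·0.0000] = 0.0000
Node dd (S = 83.09): V_dd = e^(−0.12)·[0.4269·0.0000 + 0.5731·46.3756] = 23.5717
Node u (S = 172.5): V_u = e^(−0.12)·[0.4269·0.0000 + 0.5731·0.0000] = 0.0000
Node d (S = 97.75): V_d = e^(−0.12)·[0.4269·0.0000 + 0.5731·23.5717] = 11.9810
Node 0 (S = 115): V_0 = e^(−0.12)·[0.4269·0.0000 + 0.5731·11.9810] = 6.0897

$6.09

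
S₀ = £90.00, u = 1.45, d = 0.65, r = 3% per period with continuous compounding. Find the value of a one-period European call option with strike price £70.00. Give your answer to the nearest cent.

£27.92

Risk-neutral probability p = (e^0.03 − 0.65)/(1.45 − 0.65) = 0.3805/0.8000 = 0.4756
Terminal stock prices: S_u = 130.5, S_d = 58.5
Terminal payoffs (S − K): max(60.5, 0) = 60.5, max(-11.5, 0) = 0
Node 0 (S = 90): V_0 = e^(−0.03)·[0.4756·60.5000 + 0.5244·0.0000] = 27.9215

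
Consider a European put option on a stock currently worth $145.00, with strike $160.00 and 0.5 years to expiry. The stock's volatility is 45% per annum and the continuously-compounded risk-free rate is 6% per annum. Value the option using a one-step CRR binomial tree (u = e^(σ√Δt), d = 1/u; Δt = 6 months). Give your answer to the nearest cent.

$28.14

CRR parameters: u = e^(σ√Δt) = e^(0.45·√0.5) = 1.3746, d = 1/u = 0.7275
Per-period rate: rΔt = 0.06·0.5 = 0.03, so R = e^0.03 = 1.0305
Risk-neutral probability p = (e^0.03 − 0.7275)/(1.3746 − 0.7275) = 0.3030/0.6472 = 0.4682
Terminal stock prices: S_u = 199.3, S_d = 105.5
Terminal payoffs (K − S): max(-39.32, 0) = 0, max(54.52, 0) = 54.52
Node 0 (S = 145): V_0 = e^(−0.03)·[0.4682·0.0000 + 0.5318·54.5185] = 28.1376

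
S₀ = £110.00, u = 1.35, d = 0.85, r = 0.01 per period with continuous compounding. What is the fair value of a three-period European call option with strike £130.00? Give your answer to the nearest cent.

Risk-neutral probability p = (e^0.01 − 0.85)/(1.35 − 0.85) = 0.1601/0.5000 = 0.3201
Terminal stock prices: S_uuu = 270.6, S_uud = 170.4, S_udd = 107.3, S_ddd = 67.55
Terminal payoffs (S − K): max(140.6, 0) = 140.6, max(40.4, 0) = 40.4, max(-22.71, 0) = 0, max(-62.45, 0) = 0
Node uu (S = 200.5): V_uu = e^(−0.01)·[0.3201·140.6413 + 0.6799·40.4038] = 71.7685
Node ud (S = 126.2): V_ud = e^(−0.01)·[0.3201·40.4038 + 0.6799·0.0000] = 12.8046
Node dd (S = 79.47): V_dd = e^(−0.01)·[0.3201·0.0000 + 0.6799·0.0000] = 0.0000
Node u (S = 148.5): V_u = e^(−0.01)·[0.3201·71.7685 + 0.6799·12.8046] = 31.3637
Node d (S = 93.5): V_d = e^(−0.01)·[0.3201·12.8046 + 0.6799·0.0000] = 4.0580
Node 0 (S = 110): V_0 = e^(−0.01)·[0.3201·31.3637 + 0.6799·4.0580] = 12.6712

£12.67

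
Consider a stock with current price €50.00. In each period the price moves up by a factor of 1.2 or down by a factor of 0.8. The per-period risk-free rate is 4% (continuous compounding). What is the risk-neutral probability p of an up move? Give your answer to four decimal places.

p = 0.6020

Risk-neutral probability p = (e^0.04 − 0.8)/(1.2 − 0.8) = 0.2408/0.4000 = 0.6020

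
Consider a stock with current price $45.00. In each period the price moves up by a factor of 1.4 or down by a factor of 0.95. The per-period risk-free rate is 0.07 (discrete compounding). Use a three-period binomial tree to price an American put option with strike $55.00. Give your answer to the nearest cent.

Risk-neutral probability p = (1 + 0.07 − 0.95)/(1.4 − 0.95) = 0.1200/0.4500 = 0.2667
Terminal stock prices: S_uuu = 123.5, S_uud = 83.79, S_udd = 56.86, S_ddd = 38.58
Terminal payoffs (K − S): max(-68.48, 0) = 0, max(-28.79, 0) = 0, max(-1.857, 0) = 0, max(16.42, 0) = 16.42
Node uu (S = 88.2): continuation = 1/1.07·[0.2667·0.0000 + 0.7333·0.0000] = 0.0000; exercise value = 0.0000 ≤ continuation, so V_uu = 0.0000
Node ud (S = 59.85): continuation = 1/1.07·[0.2667·0.0000 + 0.7333·0.0000] = 0.0000; exercise value = 0.0000 ≤ continuation, so V_ud = 0.0000
Node dd (S = 40.61): continuation = 1/1.07·[0.2667·0.0000 + 0.7333·16.4181] = 11.2523; exercise value = 14.3875 > continuation, so V_dd = 14.3875 (exercise)
Node u (S = 63): continuation = 1/1.07·[0.2667·0.0000 + 0.7333·0.0000] = 0.0000; exercise value = 0.0000 ≤ continuation, so V_u = 0.0000
Node d (S = 42.75): continuation = 1/1.07·[0.2667·0.0000 + 0.7333·14.3875] = 9.8606; exercise value = 12.2500 > continuation, so V_d = 12.2500 (exercise)
Node 0 (S = 45): continuation = 1/1.07·[0.2667·0.0000 + 0.7333·12.2500] = 8.3956; exercise value = 10.0000 > continuation, so V_0 = 10.0000 (exercise)

$10.00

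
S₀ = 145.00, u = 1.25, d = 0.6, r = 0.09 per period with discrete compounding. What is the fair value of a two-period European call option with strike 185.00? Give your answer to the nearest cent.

19.88

Risk-neutral probability p = (1 + 0.09 − 0.6)/(1.25 − 0.6) = 0.4900/0.6500 = 0.7538
Terminal stock prices: S_uu = 226.6, S_ud = 108.8, S_dd = 52.2
Terminal payoffs (S − K): max(41.56, 0) = 41.56, max(-76.25, 0) = 0, max(-132.8, 0) = 0
Node u (S = 181.2): V_u = 1/1.09·[0.7538·41.5625 + 0.2462·0.0000] = 28.7447
Node d (S = 87): V_d = 1/1.09·[0.7538·0.0000 + 0.2462·0.0000] = 0.0000
Node 0 (S = 145): V_0 = 1/1.09·[0.7538·28.7447 + 0.2462·0.0000] = 19.8799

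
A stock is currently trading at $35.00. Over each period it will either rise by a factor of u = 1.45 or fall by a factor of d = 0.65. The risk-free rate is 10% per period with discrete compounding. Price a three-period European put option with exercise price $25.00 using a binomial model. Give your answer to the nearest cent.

Risk-neutral probability p = (1 + 0.1 − 0.65)/(1.45 − 0.65) = 0.4500/0.8000 = 0.5625
Terminal stock prices: S_uuu = 106.7, S_uud = 47.83, S_udd = 21.44, S_ddd = 9.612
Terminal payoffs (K − S): max(-81.7, 0) = 0, max(-22.83, 0) = 0, max(3.558, 0) = 3.558, max(15.39, 0) = 15.39
Node uu (S = 73.59): V_uu = 1/1.1·[0.5625·0.0000 + 0.4375·0.0000] = 0.0000
Node ud (S = 32.99): V_ud = 1/1.1·[0.5625·0.0000 + 0.4375·3.5581] = 1.4152
Node dd (S = 14.79): V_dd = 1/1.1·[0.5625·3.5581 + 0.4375·15.3881] = 7.9398
Node u (S = 50.75): V_u = 1/1.1·[0.5625·0.0000 + 0.4375·1.4152] = 0.5628
Node d (S = 22.75): V_d = 1/1.1·[0.5625·1.4152 + 0.4375·7.9398] = 3.8815
Node 0 (S = 35): V_0 = 1/1.1·[0.5625·0.5628 + 0.4375·3.8815] = 1.8316

$1.83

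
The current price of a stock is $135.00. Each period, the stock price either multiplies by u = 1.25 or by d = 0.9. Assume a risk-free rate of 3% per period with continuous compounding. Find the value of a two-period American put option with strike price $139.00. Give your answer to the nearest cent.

$10.99

Risk-neutral probability p = (e^0.03 − 0.9)/(1.25 − 0.9) = 0.1305/0.3500 = 0.3727
Terminal stock prices: S_uu = 210.9, S_ud = 151.9, S_dd = 109.4
Terminal payoffs (K − S): max(-71.94, 0) = 0, max(-12.88, 0) = 0, max(29.65, 0) = 29.65
Node u (S = 168.8): continuation = e^(−0.03)·[0.3727·0.0000 + 0.6273·0.0000] = 0.0000; exercise value = 0.0000 ≤ continuation, so V_u = 0.0000
Node d (S = 121.5): continuation = e^(−0.03)·[0.3727·0.0000 + 0.6273·29.6500] = 18.0490; exercise value = 17.5000 ≤ continuation, so V_d = 18.0490
Node 0 (S = 135): continuation = e^(−0.03)·[0.3727·0.0000 + 0.6273·18.0490] = 10.9870; exercise value = 4.0000 ≤ continuation, so V_0 = 10.9870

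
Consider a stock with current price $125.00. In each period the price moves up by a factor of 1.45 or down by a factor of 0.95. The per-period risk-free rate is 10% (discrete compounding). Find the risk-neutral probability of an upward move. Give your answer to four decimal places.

Risk-neutral probability p = (1 + 0.1 − 0.95)/(1.45 − 0.95) = 0.1500/0.5000 = 0.3000

p = 0.3000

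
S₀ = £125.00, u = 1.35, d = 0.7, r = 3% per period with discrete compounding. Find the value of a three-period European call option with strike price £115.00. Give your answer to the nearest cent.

Risk-neutral probability p = (1 + 0.03 − 0.7)/(1.35 − 0.7) = 0.3300/0.6500 = 0.5077
Terminal stock prices: S_uuu = 307.5, S_uud = 159.5, S_udd = 82.69, S_ddd = 42.87
Terminal payoffs (S − K): max(192.5, 0) = 192.5, max(44.47, 0) = 44.47, max(-32.31, 0) = 0, max(-72.12, 0) = 0
Node uu (S = 227.8): V_uu = 1/1.03·[0.5077·192.5469 + 0.4923·44.4688] = 116.1620
Node ud (S = 118.1): V_ud = 1/1.03·[0.5077·44.4688 + 0.4923·0.0000] = 21.9189
Node dd (S = 61.25): V_dd = 1/1.03·[0.5077·0.0000 + 0.4923·0.0000] = 0.0000
Node u (S = 168.8): V_u = 1/1.03·[0.5077·116.1620 + 0.4923·21.9189] = 67.7334
Node d (S = 87.5): V_d = 1/1.03·[0.5077·21.9189 + 0.4923·0.0000] = 10.8039
Node 0 (S = 125): V_0 = 1/1.03·[0.5077·67.7334 + 0.4923·10.8039] = 38.5501

£38.55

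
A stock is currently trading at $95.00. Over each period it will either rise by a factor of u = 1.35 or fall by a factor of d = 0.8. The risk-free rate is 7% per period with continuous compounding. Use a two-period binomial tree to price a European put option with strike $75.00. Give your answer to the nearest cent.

Risk-neutral probability p = (e^0.07 − 0.8)/(1.35 − 0.8) = 0.2725/0.5500 = 0.4955
Terminal stock prices: S_uu = 173.1, S_ud = 102.6, S_dd = 60.8
Terminal payoffs (K − S): max(-98.14, 0) = 0, max(-27.6, 0) = 0, max(14.2, 0) = 14.2
Node u (S = 128.2): V_u = e^(−0.07)·[0.4955·0.0000 + 0.5045·0.0000] = 0.0000
Node d (S = 76): V_d = e^(−0.07)·[0.4955·0.0000 + 0.5045·14.2000] = 6.6800
Node 0 (S = 95): V_0 = e^(−0.07)·[0.4955·0.0000 + 0.5045·6.6800] = 3.1424

$3.14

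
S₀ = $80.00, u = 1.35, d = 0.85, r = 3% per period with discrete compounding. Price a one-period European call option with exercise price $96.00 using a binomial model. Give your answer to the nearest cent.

Risk-neutral probability p = (1 + 0.03 − 0.85)/(1.35 − 0.85) = 0.1800/0.5000 = 0.3600
Terminal stock prices: S_u = 108, S_d = 68
Terminal payoffs (S − K): max(12, 0) = 12, max(-28, 0) = 0
Node 0 (S = 80): V_0 = 1/1.03·[0.3600·12.0000 + 0.6400·0.0000] = 4.1942

$4.19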